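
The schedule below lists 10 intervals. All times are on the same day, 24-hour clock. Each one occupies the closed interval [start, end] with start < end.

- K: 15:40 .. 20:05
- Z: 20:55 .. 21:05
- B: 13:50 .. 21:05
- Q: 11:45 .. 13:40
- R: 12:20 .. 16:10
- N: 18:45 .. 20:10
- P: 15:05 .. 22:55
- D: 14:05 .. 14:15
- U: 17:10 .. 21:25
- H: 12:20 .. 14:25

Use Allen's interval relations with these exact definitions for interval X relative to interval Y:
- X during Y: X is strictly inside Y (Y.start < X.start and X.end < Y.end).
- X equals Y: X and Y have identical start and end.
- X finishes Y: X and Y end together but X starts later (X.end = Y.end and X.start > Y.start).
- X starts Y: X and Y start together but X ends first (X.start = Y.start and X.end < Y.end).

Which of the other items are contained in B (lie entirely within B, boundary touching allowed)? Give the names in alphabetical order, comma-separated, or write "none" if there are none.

Target B = [13:50, 21:05].
D [14:05, 14:15] → during → yes.
H [12:20, 14:25] → overlaps → no.
K [15:40, 20:05] → during → yes.
N [18:45, 20:10] → during → yes.
P [15:05, 22:55] → overlapped-by → no.
Q [11:45, 13:40] → before → no.
R [12:20, 16:10] → overlaps → no.
U [17:10, 21:25] → overlapped-by → no.
Z [20:55, 21:05] → finishes → yes.
Result: D, K, N, Z.

D, K, N, Z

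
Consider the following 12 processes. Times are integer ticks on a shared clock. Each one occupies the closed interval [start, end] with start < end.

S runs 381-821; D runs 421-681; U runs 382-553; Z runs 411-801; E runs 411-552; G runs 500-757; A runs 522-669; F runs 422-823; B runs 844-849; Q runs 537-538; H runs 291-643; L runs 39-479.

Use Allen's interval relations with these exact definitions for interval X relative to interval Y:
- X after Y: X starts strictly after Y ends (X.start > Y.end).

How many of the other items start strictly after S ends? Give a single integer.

1

Target S = [381, 821].
A [522, 669] → during → no.
B [844, 849] → after → counts.
D [421, 681] → during → no.
E [411, 552] → during → no.
F [422, 823] → overlapped-by → no.
G [500, 757] → during → no.
H [291, 643] → overlaps → no.
L [39, 479] → overlaps → no.
Q [537, 538] → during → no.
U [382, 553] → during → no.
Z [411, 801] → during → no.
Total: 1.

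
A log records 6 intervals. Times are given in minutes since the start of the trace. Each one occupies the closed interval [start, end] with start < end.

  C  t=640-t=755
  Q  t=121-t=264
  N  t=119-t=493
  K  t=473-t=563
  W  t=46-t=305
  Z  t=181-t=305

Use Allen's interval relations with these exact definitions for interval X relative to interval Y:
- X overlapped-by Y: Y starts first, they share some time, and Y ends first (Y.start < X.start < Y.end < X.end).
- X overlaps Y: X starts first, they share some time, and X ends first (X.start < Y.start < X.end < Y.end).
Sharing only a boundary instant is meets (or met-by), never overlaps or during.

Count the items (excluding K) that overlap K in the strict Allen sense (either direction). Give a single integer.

1

Target K = [t=473, t=563].
C [t=640, t=755] → after → no.
N [t=119, t=493] → overlaps → counts.
Q [t=121, t=264] → before → no.
W [t=46, t=305] → before → no.
Z [t=181, t=305] → before → no.
Total: 1.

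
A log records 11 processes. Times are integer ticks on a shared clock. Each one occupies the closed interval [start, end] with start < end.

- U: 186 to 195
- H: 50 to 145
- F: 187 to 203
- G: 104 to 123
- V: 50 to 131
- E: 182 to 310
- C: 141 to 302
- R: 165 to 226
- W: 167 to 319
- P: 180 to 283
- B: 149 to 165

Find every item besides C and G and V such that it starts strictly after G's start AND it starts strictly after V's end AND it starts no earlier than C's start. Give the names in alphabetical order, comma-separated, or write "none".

B, E, F, P, R, U, W

Conditions: its start is strictly after G's start (X.start > 104) AND its start is strictly after V's end (X.start > 131) AND its start is no earlier than C's start (X.start >= 141).
B: start 149 > 104? ✓; start 149 > 131? ✓; start 149 >= 141? ✓ → yes.
E: start 182 > 104? ✓; start 182 > 131? ✓; start 182 >= 141? ✓ → yes.
F: start 187 > 104? ✓; start 187 > 131? ✓; start 187 >= 141? ✓ → yes.
H: start 50 > 104? ✗; start 50 > 131? ✗; start 50 >= 141? ✗ → no.
P: start 180 > 104? ✓; start 180 > 131? ✓; start 180 >= 141? ✓ → yes.
R: start 165 > 104? ✓; start 165 > 131? ✓; start 165 >= 141? ✓ → yes.
U: start 186 > 104? ✓; start 186 > 131? ✓; start 186 >= 141? ✓ → yes.
W: start 167 > 104? ✓; start 167 > 131? ✓; start 167 >= 141? ✓ → yes.
Result: B, E, F, P, R, U, W.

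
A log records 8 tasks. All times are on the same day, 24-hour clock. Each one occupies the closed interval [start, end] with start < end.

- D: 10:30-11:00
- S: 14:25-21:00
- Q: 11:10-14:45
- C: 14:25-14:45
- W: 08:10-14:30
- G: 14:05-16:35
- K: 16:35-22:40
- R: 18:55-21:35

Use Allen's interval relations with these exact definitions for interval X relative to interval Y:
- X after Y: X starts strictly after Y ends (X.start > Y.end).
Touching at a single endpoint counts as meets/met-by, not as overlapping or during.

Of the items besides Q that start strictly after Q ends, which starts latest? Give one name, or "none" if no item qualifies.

R

Target Q = [11:10, 14:45].
C [14:25, 14:45] → finishes → excluded.
D [10:30, 11:00] → before → excluded.
G [14:05, 16:35] → overlapped-by → excluded.
K [16:35, 22:40] → after → candidate.
R [18:55, 21:35] → after → candidate.
S [14:25, 21:00] → overlapped-by → excluded.
W [08:10, 14:30] → overlaps → excluded.
Among candidates, latest start is 18:55 → R.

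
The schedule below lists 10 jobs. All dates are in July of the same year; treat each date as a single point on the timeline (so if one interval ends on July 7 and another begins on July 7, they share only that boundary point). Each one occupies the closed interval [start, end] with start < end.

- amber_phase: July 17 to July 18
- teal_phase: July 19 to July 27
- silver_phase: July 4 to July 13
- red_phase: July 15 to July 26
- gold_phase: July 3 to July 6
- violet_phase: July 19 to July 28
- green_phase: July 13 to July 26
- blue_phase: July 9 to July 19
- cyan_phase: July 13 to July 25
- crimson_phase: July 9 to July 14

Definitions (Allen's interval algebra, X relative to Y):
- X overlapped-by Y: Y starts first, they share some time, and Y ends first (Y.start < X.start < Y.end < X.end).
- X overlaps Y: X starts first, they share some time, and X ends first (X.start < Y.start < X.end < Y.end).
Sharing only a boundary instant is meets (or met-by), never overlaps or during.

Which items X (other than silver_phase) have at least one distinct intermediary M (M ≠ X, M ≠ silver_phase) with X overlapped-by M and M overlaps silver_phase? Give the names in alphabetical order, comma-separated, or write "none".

Target silver_phase = [July 4, July 13].
Intermediaries M with M overlaps silver_phase: gold_phase.
Via gold_phase — items with X overlapped-by gold_phase: none.
Union: none.

none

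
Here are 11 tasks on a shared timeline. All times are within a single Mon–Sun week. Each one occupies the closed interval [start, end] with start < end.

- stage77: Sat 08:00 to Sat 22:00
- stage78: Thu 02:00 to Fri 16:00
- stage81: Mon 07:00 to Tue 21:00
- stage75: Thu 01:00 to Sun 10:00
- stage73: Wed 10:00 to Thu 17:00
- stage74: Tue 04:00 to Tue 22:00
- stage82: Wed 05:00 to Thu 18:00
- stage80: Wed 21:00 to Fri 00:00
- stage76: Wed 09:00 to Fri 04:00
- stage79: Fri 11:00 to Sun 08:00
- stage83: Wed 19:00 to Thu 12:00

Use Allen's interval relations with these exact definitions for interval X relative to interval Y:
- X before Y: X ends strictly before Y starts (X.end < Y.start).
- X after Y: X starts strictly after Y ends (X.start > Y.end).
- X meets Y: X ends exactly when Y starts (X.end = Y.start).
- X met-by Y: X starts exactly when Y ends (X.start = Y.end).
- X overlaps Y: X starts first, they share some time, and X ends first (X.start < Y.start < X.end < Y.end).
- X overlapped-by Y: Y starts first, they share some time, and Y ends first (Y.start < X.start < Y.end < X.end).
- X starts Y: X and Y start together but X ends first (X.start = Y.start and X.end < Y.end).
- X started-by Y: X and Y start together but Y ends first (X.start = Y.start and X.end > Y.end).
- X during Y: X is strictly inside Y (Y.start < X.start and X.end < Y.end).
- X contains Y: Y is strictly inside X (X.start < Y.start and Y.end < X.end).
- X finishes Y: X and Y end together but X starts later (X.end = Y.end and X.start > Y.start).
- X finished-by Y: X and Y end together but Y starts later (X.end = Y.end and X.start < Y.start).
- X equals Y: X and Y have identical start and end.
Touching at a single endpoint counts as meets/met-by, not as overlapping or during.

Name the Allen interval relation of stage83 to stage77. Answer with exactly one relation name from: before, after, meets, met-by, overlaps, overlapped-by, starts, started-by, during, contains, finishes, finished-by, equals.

before

stage83 = [Wed 19:00, Thu 12:00]; stage77 = [Sat 08:00, Sat 22:00].
Compare endpoints: stage83.start < stage77.start, stage83.start < stage77.end, stage83.end < stage77.start, stage83.end < stage77.end.
That pattern is 'before'.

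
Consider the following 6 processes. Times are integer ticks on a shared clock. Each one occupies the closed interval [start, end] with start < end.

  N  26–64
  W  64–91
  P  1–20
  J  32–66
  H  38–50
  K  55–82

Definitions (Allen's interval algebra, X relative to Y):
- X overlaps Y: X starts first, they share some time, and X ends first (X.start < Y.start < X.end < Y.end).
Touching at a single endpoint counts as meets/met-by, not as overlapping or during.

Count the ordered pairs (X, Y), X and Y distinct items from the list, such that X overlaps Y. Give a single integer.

5

Checking all 30 ordered pairs for relation 'overlaps'; matching pairs in alphabetical order:
(J, K): J overlaps K ✓
(J, W): J overlaps W ✓
(K, W): K overlaps W ✓
(N, J): N overlaps J ✓
(N, K): N overlaps K ✓
Count: 5.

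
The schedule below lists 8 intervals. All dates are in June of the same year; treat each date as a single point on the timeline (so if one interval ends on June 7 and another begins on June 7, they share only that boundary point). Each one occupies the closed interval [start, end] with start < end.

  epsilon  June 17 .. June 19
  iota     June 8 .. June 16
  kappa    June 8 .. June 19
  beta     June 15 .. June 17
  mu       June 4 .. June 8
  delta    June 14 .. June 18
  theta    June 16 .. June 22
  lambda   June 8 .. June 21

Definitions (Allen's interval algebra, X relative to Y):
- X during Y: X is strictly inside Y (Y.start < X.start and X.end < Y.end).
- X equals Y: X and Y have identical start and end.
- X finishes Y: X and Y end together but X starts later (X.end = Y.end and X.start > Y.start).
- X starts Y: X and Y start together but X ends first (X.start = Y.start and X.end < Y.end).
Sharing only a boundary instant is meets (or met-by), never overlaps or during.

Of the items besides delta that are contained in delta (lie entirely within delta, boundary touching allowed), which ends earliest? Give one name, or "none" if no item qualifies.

beta

Target delta = [June 14, June 18].
beta [June 15, June 17] → during → candidate.
epsilon [June 17, June 19] → overlapped-by → excluded.
iota [June 8, June 16] → overlaps → excluded.
kappa [June 8, June 19] → contains → excluded.
lambda [June 8, June 21] → contains → excluded.
mu [June 4, June 8] → before → excluded.
theta [June 16, June 22] → overlapped-by → excluded.
Among candidates, earliest end is June 17 → beta.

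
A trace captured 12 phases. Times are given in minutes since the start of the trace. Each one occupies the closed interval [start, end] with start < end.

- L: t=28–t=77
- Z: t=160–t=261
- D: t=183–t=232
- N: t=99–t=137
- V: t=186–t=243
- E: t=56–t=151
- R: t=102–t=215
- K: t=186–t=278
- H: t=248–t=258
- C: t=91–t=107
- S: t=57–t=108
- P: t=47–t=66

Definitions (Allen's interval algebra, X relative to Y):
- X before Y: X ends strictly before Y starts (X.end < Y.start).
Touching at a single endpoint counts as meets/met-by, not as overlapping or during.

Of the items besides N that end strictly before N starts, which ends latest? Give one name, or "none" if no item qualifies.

L

Target N = [t=99, t=137].
C [t=91, t=107] → overlaps → excluded.
D [t=183, t=232] → after → excluded.
E [t=56, t=151] → contains → excluded.
H [t=248, t=258] → after → excluded.
K [t=186, t=278] → after → excluded.
L [t=28, t=77] → before → candidate.
P [t=47, t=66] → before → candidate.
R [t=102, t=215] → overlapped-by → excluded.
S [t=57, t=108] → overlaps → excluded.
V [t=186, t=243] → after → excluded.
Z [t=160, t=261] → after → excluded.
Among candidates, latest end is t=77 → L.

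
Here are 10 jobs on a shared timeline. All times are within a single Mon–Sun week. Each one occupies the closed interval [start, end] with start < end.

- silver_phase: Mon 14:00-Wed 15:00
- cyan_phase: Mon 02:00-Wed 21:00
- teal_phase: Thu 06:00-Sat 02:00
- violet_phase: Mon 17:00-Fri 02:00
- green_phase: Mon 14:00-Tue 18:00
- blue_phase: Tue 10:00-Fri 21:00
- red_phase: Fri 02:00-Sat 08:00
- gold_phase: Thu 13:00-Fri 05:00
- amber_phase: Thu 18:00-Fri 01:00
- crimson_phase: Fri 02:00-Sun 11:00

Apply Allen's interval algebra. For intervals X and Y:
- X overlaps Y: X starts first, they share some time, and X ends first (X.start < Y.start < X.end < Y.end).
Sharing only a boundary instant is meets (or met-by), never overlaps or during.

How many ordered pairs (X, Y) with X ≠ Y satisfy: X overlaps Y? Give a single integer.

Checking all 90 ordered pairs for relation 'overlaps'; matching pairs in alphabetical order:
(blue_phase, crimson_phase): blue_phase overlaps crimson_phase ✓
(blue_phase, red_phase): blue_phase overlaps red_phase ✓
(blue_phase, teal_phase): blue_phase overlaps teal_phase ✓
(cyan_phase, blue_phase): cyan_phase overlaps blue_phase ✓
(cyan_phase, violet_phase): cyan_phase overlaps violet_phase ✓
(gold_phase, crimson_phase): gold_phase overlaps crimson_phase ✓
(gold_phase, red_phase): gold_phase overlaps red_phase ✓
(green_phase, blue_phase): green_phase overlaps blue_phase ✓
(green_phase, violet_phase): green_phase overlaps violet_phase ✓
(silver_phase, blue_phase): silver_phase overlaps blue_phase ✓
(silver_phase, violet_phase): silver_phase overlaps violet_phase ✓
(teal_phase, crimson_phase): teal_phase overlaps crimson_phase ✓
(teal_phase, red_phase): teal_phase overlaps red_phase ✓
(violet_phase, blue_phase): violet_phase overlaps blue_phase ✓
(violet_phase, gold_phase): violet_phase overlaps gold_phase ✓
(violet_phase, teal_phase): violet_phase overlaps teal_phase ✓
Count: 16.

16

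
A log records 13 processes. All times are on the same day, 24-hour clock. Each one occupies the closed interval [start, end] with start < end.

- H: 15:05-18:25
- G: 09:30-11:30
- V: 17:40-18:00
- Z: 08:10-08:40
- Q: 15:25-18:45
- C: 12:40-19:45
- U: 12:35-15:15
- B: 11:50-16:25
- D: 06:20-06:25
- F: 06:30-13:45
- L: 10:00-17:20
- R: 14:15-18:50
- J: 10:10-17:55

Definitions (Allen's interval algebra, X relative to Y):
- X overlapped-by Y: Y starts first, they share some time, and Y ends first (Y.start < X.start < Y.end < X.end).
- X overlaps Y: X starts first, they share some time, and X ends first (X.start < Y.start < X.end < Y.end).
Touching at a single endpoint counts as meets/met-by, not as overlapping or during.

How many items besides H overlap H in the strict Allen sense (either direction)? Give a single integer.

Target H = [15:05, 18:25].
B [11:50, 16:25] → overlaps → counts.
C [12:40, 19:45] → contains → no.
D [06:20, 06:25] → before → no.
F [06:30, 13:45] → before → no.
G [09:30, 11:30] → before → no.
J [10:10, 17:55] → overlaps → counts.
L [10:00, 17:20] → overlaps → counts.
Q [15:25, 18:45] → overlapped-by → counts.
R [14:15, 18:50] → contains → no.
U [12:35, 15:15] → overlaps → counts.
V [17:40, 18:00] → during → no.
Z [08:10, 08:40] → before → no.
Total: 5.

5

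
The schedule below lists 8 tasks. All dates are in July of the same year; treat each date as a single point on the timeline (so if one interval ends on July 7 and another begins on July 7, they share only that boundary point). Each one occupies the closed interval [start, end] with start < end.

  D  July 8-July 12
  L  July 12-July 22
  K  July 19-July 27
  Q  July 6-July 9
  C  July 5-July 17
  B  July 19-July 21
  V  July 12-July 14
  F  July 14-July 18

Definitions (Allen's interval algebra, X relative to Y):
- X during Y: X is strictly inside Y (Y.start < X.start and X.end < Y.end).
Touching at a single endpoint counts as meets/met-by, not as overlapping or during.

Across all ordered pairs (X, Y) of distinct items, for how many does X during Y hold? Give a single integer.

Checking all 56 ordered pairs for relation 'during'; matching pairs in alphabetical order:
(B, L): B during L ✓
(D, C): D during C ✓
(F, L): F during L ✓
(Q, C): Q during C ✓
(V, C): V during C ✓
Count: 5.

5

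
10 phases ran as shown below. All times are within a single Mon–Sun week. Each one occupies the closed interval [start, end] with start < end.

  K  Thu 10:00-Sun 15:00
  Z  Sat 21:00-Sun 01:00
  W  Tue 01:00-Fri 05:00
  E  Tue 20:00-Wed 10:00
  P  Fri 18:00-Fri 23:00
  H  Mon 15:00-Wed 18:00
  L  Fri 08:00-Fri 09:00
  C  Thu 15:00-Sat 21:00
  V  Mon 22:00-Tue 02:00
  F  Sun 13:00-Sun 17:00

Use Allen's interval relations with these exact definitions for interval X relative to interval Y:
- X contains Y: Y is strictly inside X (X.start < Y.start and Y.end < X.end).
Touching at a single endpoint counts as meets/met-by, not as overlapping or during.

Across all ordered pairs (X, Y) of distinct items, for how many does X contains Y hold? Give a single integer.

9

Checking all 90 ordered pairs for relation 'contains'; matching pairs in alphabetical order:
(C, L): C contains L ✓
(C, P): C contains P ✓
(H, E): H contains E ✓
(H, V): H contains V ✓
(K, C): K contains C ✓
(K, L): K contains L ✓
(K, P): K contains P ✓
(K, Z): K contains Z ✓
(W, E): W contains E ✓
Count: 9.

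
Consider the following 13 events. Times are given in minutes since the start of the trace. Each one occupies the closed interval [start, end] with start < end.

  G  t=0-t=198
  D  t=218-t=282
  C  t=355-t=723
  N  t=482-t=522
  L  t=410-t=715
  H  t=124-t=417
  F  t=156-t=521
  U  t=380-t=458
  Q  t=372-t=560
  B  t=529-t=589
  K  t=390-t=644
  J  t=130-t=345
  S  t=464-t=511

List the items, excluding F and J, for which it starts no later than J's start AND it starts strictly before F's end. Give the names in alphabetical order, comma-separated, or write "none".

Conditions: its start is no later than J's start (X.start <= t=130) AND its start is strictly before F's end (X.start < t=521).
B: start t=529 <= t=130? ✗; start t=529 < t=521? ✗ → no.
C: start t=355 <= t=130? ✗; start t=355 < t=521? ✓ → no.
D: start t=218 <= t=130? ✗; start t=218 < t=521? ✓ → no.
G: start t=0 <= t=130? ✓; start t=0 < t=521? ✓ → yes.
H: start t=124 <= t=130? ✓; start t=124 < t=521? ✓ → yes.
K: start t=390 <= t=130? ✗; start t=390 < t=521? ✓ → no.
L: start t=410 <= t=130? ✗; start t=410 < t=521? ✓ → no.
N: start t=482 <= t=130? ✗; start t=482 < t=521? ✓ → no.
Q: start t=372 <= t=130? ✗; start t=372 < t=521? ✓ → no.
S: start t=464 <= t=130? ✗; start t=464 < t=521? ✓ → no.
U: start t=380 <= t=130? ✗; start t=380 < t=521? ✓ → no.
Result: G, H.

G, H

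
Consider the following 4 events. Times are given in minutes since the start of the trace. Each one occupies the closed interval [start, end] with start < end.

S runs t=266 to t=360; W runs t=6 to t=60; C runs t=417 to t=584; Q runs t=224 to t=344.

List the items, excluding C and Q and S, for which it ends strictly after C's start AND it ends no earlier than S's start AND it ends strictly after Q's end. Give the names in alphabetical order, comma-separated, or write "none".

none

Conditions: its end is strictly after C's start (X.end > t=417) AND its end is no earlier than S's start (X.end >= t=266) AND its end is strictly after Q's end (X.end > t=344).
W: end t=60 > t=417? ✗; end t=60 >= t=266? ✗; end t=60 > t=344? ✗ → no.
Result: none.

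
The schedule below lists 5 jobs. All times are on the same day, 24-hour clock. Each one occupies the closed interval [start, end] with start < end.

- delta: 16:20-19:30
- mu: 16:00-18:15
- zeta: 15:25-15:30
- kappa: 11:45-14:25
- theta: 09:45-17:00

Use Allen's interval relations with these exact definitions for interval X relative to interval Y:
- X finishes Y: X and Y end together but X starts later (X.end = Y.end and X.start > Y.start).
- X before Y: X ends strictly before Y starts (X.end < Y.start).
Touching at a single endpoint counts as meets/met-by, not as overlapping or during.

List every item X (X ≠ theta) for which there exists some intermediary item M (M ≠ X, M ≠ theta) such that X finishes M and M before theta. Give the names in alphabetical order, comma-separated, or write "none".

Target theta = [09:45, 17:00].
Intermediaries M with M before theta: none.
Union: none.

none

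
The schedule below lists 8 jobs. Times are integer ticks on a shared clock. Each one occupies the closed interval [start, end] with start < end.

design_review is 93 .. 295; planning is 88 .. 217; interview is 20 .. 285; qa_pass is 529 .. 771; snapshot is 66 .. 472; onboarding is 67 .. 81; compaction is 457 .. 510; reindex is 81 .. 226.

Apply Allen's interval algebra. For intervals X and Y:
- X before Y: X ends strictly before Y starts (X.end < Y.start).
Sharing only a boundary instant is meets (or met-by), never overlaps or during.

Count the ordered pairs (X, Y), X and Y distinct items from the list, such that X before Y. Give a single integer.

Checking all 56 ordered pairs for relation 'before'; matching pairs in alphabetical order:
(compaction, qa_pass): compaction before qa_pass ✓
(design_review, compaction): design_review before compaction ✓
(design_review, qa_pass): design_review before qa_pass ✓
(interview, compaction): interview before compaction ✓
(interview, qa_pass): interview before qa_pass ✓
(onboarding, compaction): onboarding before compaction ✓
(onboarding, design_review): onboarding before design_review ✓
(onboarding, planning): onboarding before planning ✓
(onboarding, qa_pass): onboarding before qa_pass ✓
(planning, compaction): planning before compaction ✓
(planning, qa_pass): planning before qa_pass ✓
(reindex, compaction): reindex before compaction ✓
(reindex, qa_pass): reindex before qa_pass ✓
(snapshot, qa_pass): snapshot before qa_pass ✓
Count: 14.

14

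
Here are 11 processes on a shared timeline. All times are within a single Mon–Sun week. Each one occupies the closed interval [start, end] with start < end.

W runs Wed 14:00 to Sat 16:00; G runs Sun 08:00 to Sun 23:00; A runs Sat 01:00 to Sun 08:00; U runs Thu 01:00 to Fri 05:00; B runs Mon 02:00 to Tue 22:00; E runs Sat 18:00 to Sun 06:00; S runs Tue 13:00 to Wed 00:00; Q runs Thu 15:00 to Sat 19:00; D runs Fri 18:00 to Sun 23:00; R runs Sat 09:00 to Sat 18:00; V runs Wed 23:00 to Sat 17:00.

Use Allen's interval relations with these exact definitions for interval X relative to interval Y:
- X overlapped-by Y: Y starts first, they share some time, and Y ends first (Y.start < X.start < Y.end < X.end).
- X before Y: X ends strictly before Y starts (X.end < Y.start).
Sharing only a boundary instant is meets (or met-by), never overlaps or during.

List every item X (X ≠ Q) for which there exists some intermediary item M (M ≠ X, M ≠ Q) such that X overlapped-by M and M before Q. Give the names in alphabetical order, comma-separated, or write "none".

S

Target Q = [Thu 15:00, Sat 19:00].
Intermediaries M with M before Q: B, S.
Via B — items with X overlapped-by B: S.
Via S — items with X overlapped-by S: none.
Union: S.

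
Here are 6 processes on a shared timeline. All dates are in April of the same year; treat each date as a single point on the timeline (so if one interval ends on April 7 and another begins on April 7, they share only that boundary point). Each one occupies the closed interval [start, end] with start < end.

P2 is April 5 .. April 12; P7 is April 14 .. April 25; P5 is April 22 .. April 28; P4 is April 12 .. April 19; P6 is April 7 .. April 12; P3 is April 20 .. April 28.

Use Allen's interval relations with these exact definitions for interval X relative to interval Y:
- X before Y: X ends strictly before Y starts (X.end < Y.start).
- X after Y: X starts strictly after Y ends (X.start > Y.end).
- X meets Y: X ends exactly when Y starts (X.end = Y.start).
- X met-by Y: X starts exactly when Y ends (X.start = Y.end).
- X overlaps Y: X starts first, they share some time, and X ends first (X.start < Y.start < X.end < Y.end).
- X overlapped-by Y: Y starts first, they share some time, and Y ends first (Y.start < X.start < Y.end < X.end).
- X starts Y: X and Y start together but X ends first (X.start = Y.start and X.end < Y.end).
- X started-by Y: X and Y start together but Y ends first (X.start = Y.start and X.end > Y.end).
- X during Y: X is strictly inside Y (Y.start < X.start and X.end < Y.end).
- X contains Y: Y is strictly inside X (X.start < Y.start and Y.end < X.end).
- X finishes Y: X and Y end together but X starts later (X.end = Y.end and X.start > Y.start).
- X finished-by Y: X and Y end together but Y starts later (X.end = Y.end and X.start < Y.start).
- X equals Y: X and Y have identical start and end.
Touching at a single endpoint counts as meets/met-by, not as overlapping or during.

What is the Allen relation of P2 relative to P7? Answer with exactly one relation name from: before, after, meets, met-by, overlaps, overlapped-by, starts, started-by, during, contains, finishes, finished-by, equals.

before

P2 = [April 5, April 12]; P7 = [April 14, April 25].
Compare endpoints: P2.start < P7.start, P2.start < P7.end, P2.end < P7.start, P2.end < P7.end.
That pattern is 'before'.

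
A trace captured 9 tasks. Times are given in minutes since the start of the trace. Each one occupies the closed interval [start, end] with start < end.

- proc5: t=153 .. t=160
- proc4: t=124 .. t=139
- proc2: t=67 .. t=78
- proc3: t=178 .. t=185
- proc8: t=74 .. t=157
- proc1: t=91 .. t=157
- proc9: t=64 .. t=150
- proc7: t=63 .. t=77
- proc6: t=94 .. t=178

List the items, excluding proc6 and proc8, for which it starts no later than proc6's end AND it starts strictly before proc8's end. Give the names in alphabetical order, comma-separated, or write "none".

Conditions: its start is no later than proc6's end (X.start <= t=178) AND its start is strictly before proc8's end (X.start < t=157).
proc1: start t=91 <= t=178? ✓; start t=91 < t=157? ✓ → yes.
proc2: start t=67 <= t=178? ✓; start t=67 < t=157? ✓ → yes.
proc3: start t=178 <= t=178? ✓; start t=178 < t=157? ✗ → no.
proc4: start t=124 <= t=178? ✓; start t=124 < t=157? ✓ → yes.
proc5: start t=153 <= t=178? ✓; start t=153 < t=157? ✓ → yes.
proc7: start t=63 <= t=178? ✓; start t=63 < t=157? ✓ → yes.
proc9: start t=64 <= t=178? ✓; start t=64 < t=157? ✓ → yes.
Result: proc1, proc2, proc4, proc5, proc7, proc9.

proc1, proc2, proc4, proc5, proc7, proc9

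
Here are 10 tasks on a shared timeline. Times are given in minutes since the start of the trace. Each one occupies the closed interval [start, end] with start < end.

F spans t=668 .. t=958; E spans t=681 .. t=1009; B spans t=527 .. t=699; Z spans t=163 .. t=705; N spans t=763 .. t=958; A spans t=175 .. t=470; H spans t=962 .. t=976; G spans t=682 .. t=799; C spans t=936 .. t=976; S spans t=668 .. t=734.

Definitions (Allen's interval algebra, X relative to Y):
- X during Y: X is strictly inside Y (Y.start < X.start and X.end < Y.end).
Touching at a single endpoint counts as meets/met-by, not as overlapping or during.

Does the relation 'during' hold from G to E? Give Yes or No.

G = [t=682, t=799], E = [t=681, t=1009].
Actual relation of G to E: during.
Asked whether 'during' holds → Yes.

Yes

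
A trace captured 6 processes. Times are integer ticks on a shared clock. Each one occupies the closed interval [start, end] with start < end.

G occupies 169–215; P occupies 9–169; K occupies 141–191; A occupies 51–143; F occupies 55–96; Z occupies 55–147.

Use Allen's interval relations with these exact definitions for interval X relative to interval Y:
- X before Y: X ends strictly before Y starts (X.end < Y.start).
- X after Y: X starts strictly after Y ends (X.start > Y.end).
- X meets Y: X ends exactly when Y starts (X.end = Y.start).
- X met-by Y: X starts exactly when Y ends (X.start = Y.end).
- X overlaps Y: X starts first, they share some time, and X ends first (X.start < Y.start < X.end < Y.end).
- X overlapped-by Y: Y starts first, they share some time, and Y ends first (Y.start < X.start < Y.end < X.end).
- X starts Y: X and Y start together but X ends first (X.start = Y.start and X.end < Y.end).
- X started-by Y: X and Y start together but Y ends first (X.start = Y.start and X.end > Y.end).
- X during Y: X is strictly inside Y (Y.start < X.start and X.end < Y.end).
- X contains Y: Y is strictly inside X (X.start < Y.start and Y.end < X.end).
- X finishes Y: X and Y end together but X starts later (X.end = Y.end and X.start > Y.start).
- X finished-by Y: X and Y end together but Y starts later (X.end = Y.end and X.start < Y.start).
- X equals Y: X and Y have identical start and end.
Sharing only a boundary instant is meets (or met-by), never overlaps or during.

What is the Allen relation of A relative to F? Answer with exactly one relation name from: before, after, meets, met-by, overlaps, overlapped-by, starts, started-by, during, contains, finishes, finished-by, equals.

A = [51, 143]; F = [55, 96].
Compare endpoints: A.start < F.start, A.start < F.end, A.end > F.start, A.end > F.end.
That pattern is 'contains'.

contains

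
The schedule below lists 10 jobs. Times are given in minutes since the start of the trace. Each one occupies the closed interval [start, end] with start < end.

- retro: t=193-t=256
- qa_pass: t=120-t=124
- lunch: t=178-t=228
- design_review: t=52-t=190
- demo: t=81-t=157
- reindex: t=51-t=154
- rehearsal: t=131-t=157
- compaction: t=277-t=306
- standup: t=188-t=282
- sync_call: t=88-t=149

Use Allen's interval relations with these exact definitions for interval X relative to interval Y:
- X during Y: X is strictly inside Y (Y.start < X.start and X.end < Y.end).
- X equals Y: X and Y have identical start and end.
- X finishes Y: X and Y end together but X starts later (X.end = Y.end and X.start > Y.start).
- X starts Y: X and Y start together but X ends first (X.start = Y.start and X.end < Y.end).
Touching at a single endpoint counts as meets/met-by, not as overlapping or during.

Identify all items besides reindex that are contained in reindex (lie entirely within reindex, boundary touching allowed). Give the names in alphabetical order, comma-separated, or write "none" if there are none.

qa_pass, sync_call

Target reindex = [t=51, t=154].
compaction [t=277, t=306] → after → no.
demo [t=81, t=157] → overlapped-by → no.
design_review [t=52, t=190] → overlapped-by → no.
lunch [t=178, t=228] → after → no.
qa_pass [t=120, t=124] → during → yes.
rehearsal [t=131, t=157] → overlapped-by → no.
retro [t=193, t=256] → after → no.
standup [t=188, t=282] → after → no.
sync_call [t=88, t=149] → during → yes.
Result: qa_pass, sync_call.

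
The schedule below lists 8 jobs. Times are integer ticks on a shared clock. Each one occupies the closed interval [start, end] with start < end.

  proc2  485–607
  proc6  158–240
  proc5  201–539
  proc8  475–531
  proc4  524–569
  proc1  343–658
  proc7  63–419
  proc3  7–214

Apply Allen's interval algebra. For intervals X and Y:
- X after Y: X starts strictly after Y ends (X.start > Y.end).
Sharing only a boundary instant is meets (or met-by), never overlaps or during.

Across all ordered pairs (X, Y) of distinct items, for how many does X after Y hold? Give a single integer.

Checking all 56 ordered pairs for relation 'after'; matching pairs in alphabetical order:
(proc1, proc3): proc1 after proc3 ✓
(proc1, proc6): proc1 after proc6 ✓
(proc2, proc3): proc2 after proc3 ✓
(proc2, proc6): proc2 after proc6 ✓
(proc2, proc7): proc2 after proc7 ✓
(proc4, proc3): proc4 after proc3 ✓
(proc4, proc6): proc4 after proc6 ✓
(proc4, proc7): proc4 after proc7 ✓
(proc8, proc3): proc8 after proc3 ✓
(proc8, proc6): proc8 after proc6 ✓
(proc8, proc7): proc8 after proc7 ✓
Count: 11.

11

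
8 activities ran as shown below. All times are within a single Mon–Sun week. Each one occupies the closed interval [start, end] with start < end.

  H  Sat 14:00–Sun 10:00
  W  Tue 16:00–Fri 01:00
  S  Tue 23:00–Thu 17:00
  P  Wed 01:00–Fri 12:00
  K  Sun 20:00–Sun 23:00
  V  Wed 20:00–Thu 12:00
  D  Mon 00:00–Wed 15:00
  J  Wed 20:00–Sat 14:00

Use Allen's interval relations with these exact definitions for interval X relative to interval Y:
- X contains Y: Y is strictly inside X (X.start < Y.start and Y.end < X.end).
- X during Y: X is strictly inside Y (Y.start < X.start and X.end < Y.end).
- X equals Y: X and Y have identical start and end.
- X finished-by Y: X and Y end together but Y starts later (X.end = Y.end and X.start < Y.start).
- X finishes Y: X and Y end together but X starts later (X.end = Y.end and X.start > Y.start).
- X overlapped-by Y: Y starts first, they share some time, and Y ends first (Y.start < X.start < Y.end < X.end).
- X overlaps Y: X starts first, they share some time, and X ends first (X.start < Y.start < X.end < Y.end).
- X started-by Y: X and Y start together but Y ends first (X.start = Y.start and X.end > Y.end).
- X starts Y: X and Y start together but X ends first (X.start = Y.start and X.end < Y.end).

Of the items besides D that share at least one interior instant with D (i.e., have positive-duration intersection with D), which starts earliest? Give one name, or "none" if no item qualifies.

Target D = [Mon 00:00, Wed 15:00].
H [Sat 14:00, Sun 10:00] → after → excluded.
J [Wed 20:00, Sat 14:00] → after → excluded.
K [Sun 20:00, Sun 23:00] → after → excluded.
P [Wed 01:00, Fri 12:00] → overlapped-by → candidate.
S [Tue 23:00, Thu 17:00] → overlapped-by → candidate.
V [Wed 20:00, Thu 12:00] → after → excluded.
W [Tue 16:00, Fri 01:00] → overlapped-by → candidate.
Among candidates, earliest start is Tue 16:00 → W.

W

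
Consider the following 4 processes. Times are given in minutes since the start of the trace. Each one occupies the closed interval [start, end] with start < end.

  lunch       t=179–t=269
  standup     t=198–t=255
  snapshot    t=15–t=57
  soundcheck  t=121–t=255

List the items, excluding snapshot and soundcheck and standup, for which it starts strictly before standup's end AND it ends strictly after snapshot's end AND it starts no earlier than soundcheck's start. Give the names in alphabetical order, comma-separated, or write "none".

Conditions: its start is strictly before standup's end (X.start < t=255) AND its end is strictly after snapshot's end (X.end > t=57) AND its start is no earlier than soundcheck's start (X.start >= t=121).
lunch: start t=179 < t=255? ✓; end t=269 > t=57? ✓; start t=179 >= t=121? ✓ → yes.
Result: lunch.

lunch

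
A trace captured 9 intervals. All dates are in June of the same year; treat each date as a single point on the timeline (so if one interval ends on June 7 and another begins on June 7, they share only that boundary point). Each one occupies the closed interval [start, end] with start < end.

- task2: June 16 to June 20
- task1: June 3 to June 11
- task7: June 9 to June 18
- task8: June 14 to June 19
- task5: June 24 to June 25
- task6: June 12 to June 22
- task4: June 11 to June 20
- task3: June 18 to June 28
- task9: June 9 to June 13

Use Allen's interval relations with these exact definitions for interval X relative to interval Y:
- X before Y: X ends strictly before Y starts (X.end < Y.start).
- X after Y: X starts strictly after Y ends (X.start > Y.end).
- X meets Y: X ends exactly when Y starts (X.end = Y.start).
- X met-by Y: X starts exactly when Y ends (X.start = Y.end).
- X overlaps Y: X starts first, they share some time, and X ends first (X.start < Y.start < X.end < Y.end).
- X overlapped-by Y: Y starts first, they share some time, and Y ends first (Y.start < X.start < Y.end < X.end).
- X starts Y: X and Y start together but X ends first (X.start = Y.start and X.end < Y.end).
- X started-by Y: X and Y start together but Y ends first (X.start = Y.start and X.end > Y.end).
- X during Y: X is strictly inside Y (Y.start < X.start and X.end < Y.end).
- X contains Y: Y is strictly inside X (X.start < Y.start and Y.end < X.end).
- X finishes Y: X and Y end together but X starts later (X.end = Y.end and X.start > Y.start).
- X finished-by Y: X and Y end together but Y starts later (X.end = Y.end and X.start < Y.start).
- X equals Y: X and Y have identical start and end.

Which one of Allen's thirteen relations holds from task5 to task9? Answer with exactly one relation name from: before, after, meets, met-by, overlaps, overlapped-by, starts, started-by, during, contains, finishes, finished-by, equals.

task5 = [June 24, June 25]; task9 = [June 9, June 13].
Compare endpoints: task5.start > task9.start, task5.start > task9.end, task5.end > task9.start, task5.end > task9.end.
That pattern is 'after'.

after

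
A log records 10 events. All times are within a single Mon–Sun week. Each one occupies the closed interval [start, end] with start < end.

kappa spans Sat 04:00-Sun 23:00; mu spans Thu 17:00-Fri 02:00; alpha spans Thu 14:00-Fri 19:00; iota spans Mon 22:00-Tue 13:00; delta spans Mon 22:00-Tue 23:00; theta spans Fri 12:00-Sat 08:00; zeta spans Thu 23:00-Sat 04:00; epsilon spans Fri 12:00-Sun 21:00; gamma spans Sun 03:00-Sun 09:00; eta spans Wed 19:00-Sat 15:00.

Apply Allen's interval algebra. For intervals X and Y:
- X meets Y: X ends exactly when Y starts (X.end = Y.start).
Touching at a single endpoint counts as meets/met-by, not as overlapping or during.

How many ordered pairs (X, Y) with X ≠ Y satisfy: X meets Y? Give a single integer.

Checking all 90 ordered pairs for relation 'meets'; matching pairs in alphabetical order:
(zeta, kappa): zeta meets kappa ✓
Count: 1.

1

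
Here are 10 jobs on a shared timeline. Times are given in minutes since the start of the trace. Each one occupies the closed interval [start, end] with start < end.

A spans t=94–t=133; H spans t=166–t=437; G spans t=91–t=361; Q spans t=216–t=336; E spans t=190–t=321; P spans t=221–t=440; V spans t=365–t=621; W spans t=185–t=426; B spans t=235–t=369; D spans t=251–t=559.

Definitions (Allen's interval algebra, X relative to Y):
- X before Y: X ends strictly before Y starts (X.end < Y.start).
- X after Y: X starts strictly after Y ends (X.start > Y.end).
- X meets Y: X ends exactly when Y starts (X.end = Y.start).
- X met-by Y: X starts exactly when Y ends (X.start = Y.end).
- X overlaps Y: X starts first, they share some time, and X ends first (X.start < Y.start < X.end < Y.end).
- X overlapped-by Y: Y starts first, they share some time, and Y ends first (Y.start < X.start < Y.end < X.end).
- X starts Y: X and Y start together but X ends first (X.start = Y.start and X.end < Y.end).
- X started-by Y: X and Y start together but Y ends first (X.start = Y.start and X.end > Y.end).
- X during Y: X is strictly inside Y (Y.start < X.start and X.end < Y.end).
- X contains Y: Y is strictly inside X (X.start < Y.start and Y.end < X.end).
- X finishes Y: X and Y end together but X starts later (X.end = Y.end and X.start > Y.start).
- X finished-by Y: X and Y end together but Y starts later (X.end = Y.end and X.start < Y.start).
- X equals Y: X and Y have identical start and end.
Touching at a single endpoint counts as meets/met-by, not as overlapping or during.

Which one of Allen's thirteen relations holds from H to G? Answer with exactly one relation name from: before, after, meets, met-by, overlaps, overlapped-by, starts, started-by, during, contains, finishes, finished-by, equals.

H = [t=166, t=437]; G = [t=91, t=361].
Compare endpoints: H.start > G.start, H.start < G.end, H.end > G.start, H.end > G.end.
That pattern is 'overlapped-by'.

overlapped-by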